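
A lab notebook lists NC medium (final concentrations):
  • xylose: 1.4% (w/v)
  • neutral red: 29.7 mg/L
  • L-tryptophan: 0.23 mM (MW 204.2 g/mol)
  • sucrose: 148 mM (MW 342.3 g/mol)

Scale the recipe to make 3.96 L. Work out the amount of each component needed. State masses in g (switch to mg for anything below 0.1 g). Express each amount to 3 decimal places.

Working volume: 3.96 L.
xylose: 1.4 g per 100 mL × 3960 mL ÷ 100 = 55.440 g
neutral red: 29.7 mg/L × 3.96 L = 117.612 mg = 0.118 g
L-tryptophan: 0.23 mmol/L × 204.2 g/mol × 3.96 L ÷ 1000 = 0.186 g
sucrose: 148 mmol/L × 342.3 g/mol × 3.96 L ÷ 1000 = 200.615 g

xylose 55.440 g; neutral red 0.118 g; L-tryptophan 0.186 g; sucrose 200.615 g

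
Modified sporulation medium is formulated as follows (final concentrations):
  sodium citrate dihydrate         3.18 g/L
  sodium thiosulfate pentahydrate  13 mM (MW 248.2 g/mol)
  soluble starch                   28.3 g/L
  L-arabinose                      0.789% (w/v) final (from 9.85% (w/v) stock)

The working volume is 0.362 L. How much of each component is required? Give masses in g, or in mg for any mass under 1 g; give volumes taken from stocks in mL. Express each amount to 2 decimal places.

Working volume: 0.362 L.
sodium citrate dihydrate: 3.18 g/L × 0.362 L = 1.15 g
sodium thiosulfate pentahydrate: 13 mmol/L × 248.2 g/mol × 0.362 L ÷ 1000 = 1.17 g
soluble starch: 28.3 g/L × 0.362 L = 10.24 g
L-arabinose: C1V1 = C2V2 → 0.789% ÷ 9.85% × 362 mL = 29.00 mL

sodium citrate dihydrate 1.15 g; sodium thiosulfate pentahydrate 1.17 g; soluble starch 10.24 g; L-arabinose 29.00 mL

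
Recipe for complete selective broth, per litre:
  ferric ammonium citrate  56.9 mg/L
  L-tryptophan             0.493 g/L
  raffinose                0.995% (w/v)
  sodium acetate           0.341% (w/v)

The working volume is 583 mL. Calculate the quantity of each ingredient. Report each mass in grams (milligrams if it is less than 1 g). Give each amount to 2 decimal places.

ferric ammonium citrate 33.17 mg; L-tryptophan 287.42 mg; raffinose 5.80 g; sodium acetate 1.99 g

Scale factor relative to 1 L: 0.583.
ferric ammonium citrate: 56.9 mg/L × 0.583 L = 33.17 mg
L-tryptophan: 0.493 g/L × 0.583 L = 0.287419 g = 287.42 mg
raffinose: 0.995% w/v = 9.95 g/L → 9.95 × 0.583 L = 5.80 g
sodium acetate: 0.341% w/v = 3.41 g/L → 3.41 × 0.583 L = 1.99 g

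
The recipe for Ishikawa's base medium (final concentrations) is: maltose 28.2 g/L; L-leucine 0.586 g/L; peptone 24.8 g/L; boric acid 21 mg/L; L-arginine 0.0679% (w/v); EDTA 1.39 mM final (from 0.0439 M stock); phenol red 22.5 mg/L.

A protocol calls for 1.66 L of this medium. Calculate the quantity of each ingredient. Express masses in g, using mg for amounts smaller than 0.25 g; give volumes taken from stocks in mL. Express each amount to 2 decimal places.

maltose 46.81 g; L-leucine 0.97 g; peptone 41.17 g; boric acid 34.86 mg; L-arginine 1.13 g; EDTA 52.56 mL; phenol red 37.35 mg

Scale factor relative to 1 L: 1.66.
maltose: 28.2 g/L × 1.66 L = 46.81 g
L-leucine: 0.586 g/L × 1.66 L = 0.97 g
peptone: 24.8 g/L × 1.66 L = 41.17 g
boric acid: 21 mg/L × 1.66 L = 34.86 mg
L-arginine: 0.0679% w/v = 0.679 g/L → 0.679 × 1.66 L = 1.13 g
EDTA: dilute stock: 1.39 mM × 1660 mL ÷ 43.9 mM = 52.56 mL
phenol red: 22.5 mg/L × 1.66 L = 37.35 mg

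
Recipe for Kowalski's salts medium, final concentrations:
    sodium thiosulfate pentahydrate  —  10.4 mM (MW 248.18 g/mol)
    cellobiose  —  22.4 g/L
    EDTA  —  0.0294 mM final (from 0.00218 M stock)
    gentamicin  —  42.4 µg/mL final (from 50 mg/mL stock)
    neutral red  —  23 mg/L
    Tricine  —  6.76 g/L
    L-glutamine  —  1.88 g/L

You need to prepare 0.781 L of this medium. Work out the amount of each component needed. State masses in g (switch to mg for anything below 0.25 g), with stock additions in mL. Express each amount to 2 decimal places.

sodium thiosulfate pentahydrate 2.02 g; cellobiose 17.49 g; EDTA 10.53 mL; gentamicin 0.66 mL; neutral red 17.96 mg; Tricine 5.28 g; L-glutamine 1.47 g

Working volume: 0.781 L.
sodium thiosulfate pentahydrate: 10.4 mmol/L × 248.18 g/mol × 0.781 L ÷ 1000 = 2.02 g
cellobiose: 22.4 g/L × 0.781 L = 17.49 g
EDTA: dilute stock: 0.0294 mM × 781 mL ÷ 2.18 mM = 10.53 mL
gentamicin: C1V1 = C2V2 → 42.4 µg/mL × 781 mL ÷ 50000 µg/mL = 0.66 mL
neutral red: 23 mg/L × 0.781 L = 17.96 mg
Tricine: 6.76 g/L × 0.781 L = 5.28 g
L-glutamine: 1.88 g/L × 0.781 L = 1.47 g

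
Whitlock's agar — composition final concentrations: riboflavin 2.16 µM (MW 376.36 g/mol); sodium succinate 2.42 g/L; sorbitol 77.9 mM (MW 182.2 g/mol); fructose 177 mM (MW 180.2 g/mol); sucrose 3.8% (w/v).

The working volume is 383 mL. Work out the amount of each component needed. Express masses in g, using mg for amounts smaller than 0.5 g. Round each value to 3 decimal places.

riboflavin 0.311 mg; sodium succinate 0.927 g; sorbitol 5.436 g; fructose 12.216 g; sucrose 14.554 g

Scale factor relative to 1 L: 0.383.
riboflavin: 2.16 µmol/L × 376.36 g/mol × 0.383 L ÷ 1000 = 0.311 mg
sodium succinate: 2.42 g/L × 0.383 L = 0.927 g
sorbitol: 77.9 mmol/L × 182.2 g/mol × 0.383 L ÷ 1000 = 5.436 g
fructose: 177 mmol/L × 180.2 g/mol × 0.383 L ÷ 1000 = 12.216 g
sucrose: 3.8 g per 100 mL × 383 mL ÷ 100 = 14.554 g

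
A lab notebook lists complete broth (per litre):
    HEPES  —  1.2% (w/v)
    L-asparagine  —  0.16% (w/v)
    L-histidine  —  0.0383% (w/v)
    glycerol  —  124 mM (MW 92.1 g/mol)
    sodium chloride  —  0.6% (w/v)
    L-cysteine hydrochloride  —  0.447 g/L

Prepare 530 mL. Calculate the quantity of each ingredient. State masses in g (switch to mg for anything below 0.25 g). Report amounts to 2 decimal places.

Scale factor relative to 1 L: 0.53.
HEPES: 1.2% w/v = 12 g/L → 12 × 0.53 L = 6.36 g
L-asparagine: 0.16% w/v = 1.6 g/L → 1.6 × 0.53 L = 0.85 g
L-histidine: 0.0383 g per 100 mL × 530 mL ÷ 100 = 0.20299 g = 202.99 mg
glycerol: 124 mmol/L × 92.1 g/mol × 0.53 L ÷ 1000 = 6.05 g
sodium chloride: 0.6 g per 100 mL × 530 mL ÷ 100 = 3.18 g
L-cysteine hydrochloride: 0.447 g/L × 0.53 L = 0.23691 g = 236.91 mg

HEPES 6.36 g; L-asparagine 0.85 g; L-histidine 202.99 mg; glycerol 6.05 g; sodium chloride 3.18 g; L-cysteine hydrochloride 236.91 mg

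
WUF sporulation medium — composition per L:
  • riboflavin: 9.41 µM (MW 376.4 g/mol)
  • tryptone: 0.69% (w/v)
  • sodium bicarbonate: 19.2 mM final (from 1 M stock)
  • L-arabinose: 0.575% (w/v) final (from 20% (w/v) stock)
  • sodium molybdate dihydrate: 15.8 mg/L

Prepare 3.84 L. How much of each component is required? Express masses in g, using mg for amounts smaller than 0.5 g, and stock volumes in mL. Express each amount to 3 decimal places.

riboflavin 13.601 mg; tryptone 26.496 g; sodium bicarbonate 73.728 mL; L-arabinose 110.400 mL; sodium molybdate dihydrate 60.672 mg

Working volume: 3.84 L.
riboflavin: 9.41 µmol/L × 376.4 g/mol × 3.84 L ÷ 1000 = 13.601 mg
tryptone: 0.69 g per 100 mL × 3840 mL ÷ 100 = 26.496 g
sodium bicarbonate: dilute stock: 19.2 mM × 3840 mL ÷ 1000 mM = 73.728 mL
L-arabinose: C1V1 = C2V2 → 0.575% ÷ 20% × 3840 mL = 110.400 mL
sodium molybdate dihydrate: 15.8 mg/L × 3.84 L = 60.672 mg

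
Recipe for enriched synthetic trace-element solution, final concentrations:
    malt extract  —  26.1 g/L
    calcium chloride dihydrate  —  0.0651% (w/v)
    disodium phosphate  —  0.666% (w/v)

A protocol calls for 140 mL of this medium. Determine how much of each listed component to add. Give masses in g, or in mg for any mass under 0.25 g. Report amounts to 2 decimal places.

malt extract 3.65 g; calcium chloride dihydrate 91.14 mg; disodium phosphate 0.93 g

Target volume = 140 mL = 0.14 L.
malt extract: 26.1 g/L × 0.14 L = 3.65 g
calcium chloride dihydrate: 0.0651 g per 100 mL × 140 mL ÷ 100 = 0.09114 g = 91.14 mg
disodium phosphate: 0.666 g per 100 mL × 140 mL ÷ 100 = 0.93 g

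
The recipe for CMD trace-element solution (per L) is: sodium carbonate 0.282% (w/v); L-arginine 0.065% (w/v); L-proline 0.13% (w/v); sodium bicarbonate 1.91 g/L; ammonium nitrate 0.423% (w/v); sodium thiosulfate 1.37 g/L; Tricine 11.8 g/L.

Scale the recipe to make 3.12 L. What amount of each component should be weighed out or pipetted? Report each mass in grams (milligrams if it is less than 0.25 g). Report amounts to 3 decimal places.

Working volume: 3.12 L.
sodium carbonate: 0.282 g per 100 mL × 3120 mL ÷ 100 = 8.798 g
L-arginine: 0.065 g per 100 mL × 3120 mL ÷ 100 = 2.028 g
L-proline: 0.13% w/v = 1.3 g/L → 1.3 × 3.12 L = 4.056 g
sodium bicarbonate: 1.91 g/L × 3.12 L = 5.959 g
ammonium nitrate: 0.423% w/v = 4.23 g/L → 4.23 × 3.12 L = 13.198 g
sodium thiosulfate: 1.37 g/L × 3.12 L = 4.274 g
Tricine: 11.8 g/L × 3.12 L = 36.816 g

sodium carbonate 8.798 g; L-arginine 2.028 g; L-proline 4.056 g; sodium bicarbonate 5.959 g; ammonium nitrate 13.198 g; sodium thiosulfate 4.274 g; Tricine 36.816 g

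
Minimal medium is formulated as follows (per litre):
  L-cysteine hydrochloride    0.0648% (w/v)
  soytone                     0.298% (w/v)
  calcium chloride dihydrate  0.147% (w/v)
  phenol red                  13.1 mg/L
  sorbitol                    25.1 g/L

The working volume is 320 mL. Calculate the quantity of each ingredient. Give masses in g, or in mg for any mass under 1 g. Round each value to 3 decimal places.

Target volume = 320 mL = 0.32 L.
L-cysteine hydrochloride: 0.0648% w/v = 0.648 g/L → 0.648 × 0.32 L = 0.20736 g = 207.360 mg
soytone: 0.298% w/v = 2.98 g/L → 2.98 × 0.32 L = 0.9536 g = 953.600 mg
calcium chloride dihydrate: 0.147% w/v = 1.47 g/L → 1.47 × 0.32 L = 0.4704 g = 470.400 mg
phenol red: 13.1 mg/L × 0.32 L = 4.192 mg
sorbitol: 25.1 g/L × 0.32 L = 8.032 g

L-cysteine hydrochloride 207.360 mg; soytone 953.600 mg; calcium chloride dihydrate 470.400 mg; phenol red 4.192 mg; sorbitol 8.032 g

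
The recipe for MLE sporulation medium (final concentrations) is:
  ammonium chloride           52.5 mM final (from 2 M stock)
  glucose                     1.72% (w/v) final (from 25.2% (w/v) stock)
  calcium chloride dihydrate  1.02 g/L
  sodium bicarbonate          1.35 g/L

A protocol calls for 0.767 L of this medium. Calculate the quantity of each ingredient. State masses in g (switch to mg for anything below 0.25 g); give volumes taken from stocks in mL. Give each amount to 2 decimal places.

ammonium chloride 20.13 mL; glucose 52.35 mL; calcium chloride dihydrate 0.78 g; sodium bicarbonate 1.04 g

Working volume: 0.767 L.
ammonium chloride: C1V1 = C2V2 → 52.5 mM × 767 mL ÷ 2000 mM = 20.13 mL
glucose: V = C2·V2/C1 = 1.72% ÷ 25.2% × 767 mL = 52.35 mL
calcium chloride dihydrate: 1.02 g/L × 0.767 L = 0.78 g
sodium bicarbonate: 1.35 g/L × 0.767 L = 1.04 g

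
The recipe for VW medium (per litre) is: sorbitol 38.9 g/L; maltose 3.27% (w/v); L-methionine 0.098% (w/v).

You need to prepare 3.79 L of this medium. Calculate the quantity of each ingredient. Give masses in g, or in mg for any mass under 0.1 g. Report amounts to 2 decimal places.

sorbitol 147.43 g; maltose 123.93 g; L-methionine 3.71 g

Working volume: 3.79 L.
sorbitol: 38.9 g/L × 3.79 L = 147.43 g
maltose: 3.27 g per 100 mL × 3790 mL ÷ 100 = 123.93 g
L-methionine: 0.098 g per 100 mL × 3790 mL ÷ 100 = 3.71 g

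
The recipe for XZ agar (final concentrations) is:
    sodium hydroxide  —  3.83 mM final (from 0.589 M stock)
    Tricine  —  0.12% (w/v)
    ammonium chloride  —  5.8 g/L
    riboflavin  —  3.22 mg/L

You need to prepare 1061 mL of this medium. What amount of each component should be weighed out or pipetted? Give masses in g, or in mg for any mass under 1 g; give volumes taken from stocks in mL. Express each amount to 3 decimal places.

Working volume: 1061 mL = 1.061 L.
sodium hydroxide: C1V1 = C2V2 → 3.83 mM × 1061 mL ÷ 589 mM = 6.899 mL
Tricine: 0.12% w/v = 1.2 g/L → 1.2 × 1.061 L = 1.273 g
ammonium chloride: 5.8 g/L × 1.061 L = 6.154 g
riboflavin: 3.22 mg/L × 1.061 L = 3.416 mg

sodium hydroxide 6.899 mL; Tricine 1.273 g; ammonium chloride 6.154 g; riboflavin 3.416 mg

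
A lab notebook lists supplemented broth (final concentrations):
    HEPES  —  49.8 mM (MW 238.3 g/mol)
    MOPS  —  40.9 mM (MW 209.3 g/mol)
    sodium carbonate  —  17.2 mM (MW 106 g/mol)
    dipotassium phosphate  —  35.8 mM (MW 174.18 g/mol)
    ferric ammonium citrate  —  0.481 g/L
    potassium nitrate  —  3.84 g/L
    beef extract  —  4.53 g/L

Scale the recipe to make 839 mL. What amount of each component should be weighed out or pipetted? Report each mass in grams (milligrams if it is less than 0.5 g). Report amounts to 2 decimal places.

Target volume = 839 mL = 0.839 L.
HEPES: 49.8 mmol/L × 238.3 g/mol × 0.839 L ÷ 1000 = 9.96 g
MOPS: 40.9 mmol/L × 209.3 g/mol × 0.839 L ÷ 1000 = 7.18 g
sodium carbonate: 17.2 mmol/L × 106 g/mol × 0.839 L ÷ 1000 = 1.53 g
dipotassium phosphate: 35.8 mmol/L × 174.18 g/mol × 0.839 L ÷ 1000 = 5.23 g
ferric ammonium citrate: 0.481 g/L × 0.839 L = 0.403559 g = 403.56 mg
potassium nitrate: 3.84 g/L × 0.839 L = 3.22 g
beef extract: 4.53 g/L × 0.839 L = 3.80 g

HEPES 9.96 g; MOPS 7.18 g; sodium carbonate 1.53 g; dipotassium phosphate 5.23 g; ferric ammonium citrate 403.56 mg; potassium nitrate 3.22 g; beef extract 3.80 g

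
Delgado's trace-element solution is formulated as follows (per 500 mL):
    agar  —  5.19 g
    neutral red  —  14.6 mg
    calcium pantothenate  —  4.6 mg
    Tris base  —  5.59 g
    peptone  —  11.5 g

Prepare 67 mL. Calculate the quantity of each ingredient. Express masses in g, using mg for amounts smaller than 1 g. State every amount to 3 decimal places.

Scale factor = 67 mL / 500 mL = 0.134.
agar: 5.19 g × (67 mL / 500 mL) = 0.69546 g = 695.460 mg
neutral red: 14.6 mg × (67 mL / 500 mL) = 1.956 mg
calcium pantothenate: 4.6 mg × (67 mL / 500 mL) = 0.616 mg
Tris base: 5.59 g × (67 mL / 500 mL) = 0.74906 g = 749.060 mg
peptone: 11.5 g × (67 mL / 500 mL) = 1.541 g

agar 695.460 mg; neutral red 1.956 mg; calcium pantothenate 0.616 mg; Tris base 749.060 mg; peptone 1.541 g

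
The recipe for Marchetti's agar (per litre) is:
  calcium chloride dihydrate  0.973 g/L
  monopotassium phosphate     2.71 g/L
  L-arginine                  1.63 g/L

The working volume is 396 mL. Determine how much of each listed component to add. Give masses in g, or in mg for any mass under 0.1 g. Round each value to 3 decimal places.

Working volume: 396 mL = 0.396 L.
calcium chloride dihydrate: 0.973 g/L × 0.396 L = 0.385 g
monopotassium phosphate: 2.71 g/L × 0.396 L = 1.073 g
L-arginine: 1.63 g/L × 0.396 L = 0.645 g

calcium chloride dihydrate 0.385 g; monopotassium phosphate 1.073 g; L-arginine 0.645 g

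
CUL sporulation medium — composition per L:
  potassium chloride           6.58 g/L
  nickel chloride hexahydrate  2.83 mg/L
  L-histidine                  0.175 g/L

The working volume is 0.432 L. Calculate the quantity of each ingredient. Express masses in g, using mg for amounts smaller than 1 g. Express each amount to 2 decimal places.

Scale factor relative to 1 L: 0.432.
potassium chloride: 6.58 g/L × 0.432 L = 2.84 g
nickel chloride hexahydrate: 2.83 mg/L × 0.432 L = 1.22 mg
L-histidine: 0.175 g/L × 0.432 L = 0.0756 g = 75.60 mg

potassium chloride 2.84 g; nickel chloride hexahydrate 1.22 mg; L-histidine 75.60 mg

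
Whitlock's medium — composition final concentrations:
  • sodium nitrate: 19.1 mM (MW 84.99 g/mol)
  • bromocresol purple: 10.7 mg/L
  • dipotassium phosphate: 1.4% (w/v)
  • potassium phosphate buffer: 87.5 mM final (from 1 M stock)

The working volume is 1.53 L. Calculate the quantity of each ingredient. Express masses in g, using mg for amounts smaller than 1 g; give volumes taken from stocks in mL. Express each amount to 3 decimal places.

Working volume: 1.53 L.
sodium nitrate: 19.1 mmol/L × 84.99 g/mol × 1.53 L ÷ 1000 = 2.484 g
bromocresol purple: 10.7 mg/L × 1.53 L = 16.371 mg
dipotassium phosphate: 1.4% w/v = 14 g/L → 14 × 1.53 L = 21.420 g
potassium phosphate buffer: V = C2·V2/C1 = 87.5 mM × 1530 mL ÷ 1000 mM = 133.875 mL

sodium nitrate 2.484 g; bromocresol purple 16.371 mg; dipotassium phosphate 21.420 g; potassium phosphate buffer 133.875 mL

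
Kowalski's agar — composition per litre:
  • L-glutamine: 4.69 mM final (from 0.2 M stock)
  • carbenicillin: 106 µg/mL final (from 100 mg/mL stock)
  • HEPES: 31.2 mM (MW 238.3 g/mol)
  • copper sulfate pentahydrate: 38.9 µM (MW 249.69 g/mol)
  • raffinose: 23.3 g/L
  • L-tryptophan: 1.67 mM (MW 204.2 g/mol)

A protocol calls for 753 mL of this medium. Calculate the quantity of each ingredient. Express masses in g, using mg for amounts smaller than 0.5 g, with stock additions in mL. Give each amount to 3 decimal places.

L-glutamine 17.658 mL; carbenicillin 0.798 mL; HEPES 5.599 g; copper sulfate pentahydrate 7.314 mg; raffinose 17.545 g; L-tryptophan 256.784 mg

Working volume: 753 mL = 0.753 L.
L-glutamine: C1V1 = C2V2 → 4.69 mM × 753 mL ÷ 200 mM = 17.658 mL
carbenicillin: C1V1 = C2V2 → 106 µg/mL × 753 mL ÷ 100000 µg/mL = 0.798 mL
HEPES: 31.2 mmol/L × 238.3 g/mol × 0.753 L ÷ 1000 = 5.599 g
copper sulfate pentahydrate: 38.9 µmol/L × 249.69 g/mol × 0.753 L ÷ 1000 = 7.314 mg
raffinose: 23.3 g/L × 0.753 L = 17.545 g
L-tryptophan: 1.67 mmol/L × 204.2 mg/mmol × 0.753 L = 256.784 mg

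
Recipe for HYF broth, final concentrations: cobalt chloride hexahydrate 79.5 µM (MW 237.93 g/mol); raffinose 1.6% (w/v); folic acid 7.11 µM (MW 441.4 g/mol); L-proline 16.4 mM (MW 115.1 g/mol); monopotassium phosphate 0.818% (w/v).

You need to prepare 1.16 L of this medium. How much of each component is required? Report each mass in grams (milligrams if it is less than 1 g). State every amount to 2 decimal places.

Working volume: 1.16 L.
cobalt chloride hexahydrate: 79.5 µmol/L × 237.93 g/mol × 1.16 L ÷ 1000 = 21.94 mg
raffinose: 1.6 g per 100 mL × 1160 mL ÷ 100 = 18.56 g
folic acid: 7.11 µmol/L × 441.4 g/mol × 1.16 L ÷ 1000 = 3.64 mg
L-proline: 16.4 mmol/L × 115.1 g/mol × 1.16 L ÷ 1000 = 2.19 g
monopotassium phosphate: 0.818% w/v = 8.18 g/L → 8.18 × 1.16 L = 9.49 g

cobalt chloride hexahydrate 21.94 mg; raffinose 18.56 g; folic acid 3.64 mg; L-proline 2.19 g; monopotassium phosphate 9.49 g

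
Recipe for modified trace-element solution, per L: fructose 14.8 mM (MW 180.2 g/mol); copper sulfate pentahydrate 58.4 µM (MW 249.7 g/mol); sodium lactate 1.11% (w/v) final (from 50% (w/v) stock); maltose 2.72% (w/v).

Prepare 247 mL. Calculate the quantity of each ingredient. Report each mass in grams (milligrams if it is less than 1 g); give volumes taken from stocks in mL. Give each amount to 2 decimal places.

Scale factor relative to 1 L: 0.247.
fructose: 14.8 mmol/L × 180.2 mg/mmol × 0.247 L = 658.74 mg
copper sulfate pentahydrate: 58.4 µmol/L × 249.7 g/mol × 0.247 L ÷ 1000 = 3.60 mg
sodium lactate: dilute stock: 1.11% ÷ 50% × 247 mL = 5.48 mL
maltose: 2.72 g per 100 mL × 247 mL ÷ 100 = 6.72 g

fructose 658.74 mg; copper sulfate pentahydrate 3.60 mg; sodium lactate 5.48 mL; maltose 6.72 g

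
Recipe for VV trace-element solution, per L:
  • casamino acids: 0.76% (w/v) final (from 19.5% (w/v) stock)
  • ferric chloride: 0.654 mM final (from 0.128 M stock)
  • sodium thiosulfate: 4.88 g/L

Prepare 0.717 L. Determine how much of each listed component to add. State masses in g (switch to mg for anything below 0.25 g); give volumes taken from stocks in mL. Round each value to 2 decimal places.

casamino acids 27.94 mL; ferric chloride 3.66 mL; sodium thiosulfate 3.50 g

Scale factor relative to 1 L: 0.717.
casamino acids: V = C2·V2/C1 = 0.76% ÷ 19.5% × 717 mL = 27.94 mL
ferric chloride: C1V1 = C2V2 → 0.654 mM × 717 mL ÷ 128 mM = 3.66 mL
sodium thiosulfate: 4.88 g/L × 0.717 L = 3.50 g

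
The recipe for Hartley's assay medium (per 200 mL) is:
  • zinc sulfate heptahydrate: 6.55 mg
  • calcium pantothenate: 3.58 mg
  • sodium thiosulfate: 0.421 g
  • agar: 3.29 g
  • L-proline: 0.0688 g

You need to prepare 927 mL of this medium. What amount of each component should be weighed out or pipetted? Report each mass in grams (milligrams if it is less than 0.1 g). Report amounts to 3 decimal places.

zinc sulfate heptahydrate 30.359 mg; calcium pantothenate 16.593 mg; sodium thiosulfate 1.951 g; agar 15.249 g; L-proline 0.319 g

Scale factor = 927 mL / 200 mL = 4.635.
zinc sulfate heptahydrate: 6.55 mg × (927 mL / 200 mL) = 30.359 mg
calcium pantothenate: 3.58 mg × (927 mL / 200 mL) = 16.593 mg
sodium thiosulfate: 0.421 g × (927 mL / 200 mL) = 1.951 g
agar: 3.29 g × (927 mL / 200 mL) = 15.249 g
L-proline: 0.0688 g × (927 mL / 200 mL) = 0.319 g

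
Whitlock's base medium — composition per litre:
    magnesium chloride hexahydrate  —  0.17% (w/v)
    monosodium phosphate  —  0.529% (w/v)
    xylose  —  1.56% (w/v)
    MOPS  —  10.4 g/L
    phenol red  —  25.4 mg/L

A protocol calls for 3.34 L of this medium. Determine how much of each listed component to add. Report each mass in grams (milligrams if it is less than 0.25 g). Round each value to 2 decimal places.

Working volume: 3.34 L.
magnesium chloride hexahydrate: 0.17 g per 100 mL × 3340 mL ÷ 100 = 5.68 g
monosodium phosphate: 0.529 g per 100 mL × 3340 mL ÷ 100 = 17.67 g
xylose: 1.56% w/v = 15.6 g/L → 15.6 × 3.34 L = 52.10 g
MOPS: 10.4 g/L × 3.34 L = 34.74 g
phenol red: 25.4 mg/L × 3.34 L = 84.84 mg

magnesium chloride hexahydrate 5.68 g; monosodium phosphate 17.67 g; xylose 52.10 g; MOPS 34.74 g; phenol red 84.84 mg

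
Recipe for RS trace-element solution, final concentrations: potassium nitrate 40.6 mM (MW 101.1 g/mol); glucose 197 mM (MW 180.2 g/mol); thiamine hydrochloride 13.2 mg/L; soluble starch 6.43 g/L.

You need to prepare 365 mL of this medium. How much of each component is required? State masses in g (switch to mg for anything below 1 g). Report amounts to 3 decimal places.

potassium nitrate 1.498 g; glucose 12.957 g; thiamine hydrochloride 4.818 mg; soluble starch 2.347 g

Target volume = 365 mL = 0.365 L.
potassium nitrate: 40.6 mmol/L × 101.1 g/mol × 0.365 L ÷ 1000 = 1.498 g
glucose: 197 mmol/L × 180.2 g/mol × 0.365 L ÷ 1000 = 12.957 g
thiamine hydrochloride: 13.2 mg/L × 0.365 L = 4.818 mg
soluble starch: 6.43 g/L × 0.365 L = 2.347 g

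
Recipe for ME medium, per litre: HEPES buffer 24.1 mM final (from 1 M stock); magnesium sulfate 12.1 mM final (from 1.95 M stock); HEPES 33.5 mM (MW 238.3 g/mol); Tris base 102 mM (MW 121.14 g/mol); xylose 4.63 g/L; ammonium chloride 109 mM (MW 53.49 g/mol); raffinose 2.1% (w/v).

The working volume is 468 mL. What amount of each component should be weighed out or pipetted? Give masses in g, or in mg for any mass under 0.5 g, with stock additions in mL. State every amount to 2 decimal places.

Target volume = 468 mL = 0.468 L.
HEPES buffer: C1V1 = C2V2 → 24.1 mM × 468 mL ÷ 1000 mM = 11.28 mL
magnesium sulfate: V = C2·V2/C1 = 12.1 mM × 468 mL ÷ 1950 mM = 2.90 mL
HEPES: 33.5 mmol/L × 238.3 g/mol × 0.468 L ÷ 1000 = 3.74 g
Tris base: 102 mmol/L × 121.14 g/mol × 0.468 L ÷ 1000 = 5.78 g
xylose: 4.63 g/L × 0.468 L = 2.17 g
ammonium chloride: 109 mmol/L × 53.49 g/mol × 0.468 L ÷ 1000 = 2.73 g
raffinose: 2.1 g per 100 mL × 468 mL ÷ 100 = 9.83 g

HEPES buffer 11.28 mL; magnesium sulfate 2.90 mL; HEPES 3.74 g; Tris base 5.78 g; xylose 2.17 g; ammonium chloride 2.73 g; raffinose 9.83 g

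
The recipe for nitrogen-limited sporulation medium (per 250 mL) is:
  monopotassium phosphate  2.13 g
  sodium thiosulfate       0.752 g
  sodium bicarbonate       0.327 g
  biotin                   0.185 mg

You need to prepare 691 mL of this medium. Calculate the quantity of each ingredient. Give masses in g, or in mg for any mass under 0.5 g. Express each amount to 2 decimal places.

Scale factor = 691 mL / 250 mL = 2.764.
monopotassium phosphate: 2.13 g × (691 mL / 250 mL) = 5.89 g
sodium thiosulfate: 0.752 g × (691 mL / 250 mL) = 2.08 g
sodium bicarbonate: 0.327 g × (691 mL / 250 mL) = 0.90 g
biotin: 0.185 mg × (691 mL / 250 mL) = 0.51 mg

monopotassium phosphate 5.89 g; sodium thiosulfate 2.08 g; sodium bicarbonate 0.90 g; biotin 0.51 mg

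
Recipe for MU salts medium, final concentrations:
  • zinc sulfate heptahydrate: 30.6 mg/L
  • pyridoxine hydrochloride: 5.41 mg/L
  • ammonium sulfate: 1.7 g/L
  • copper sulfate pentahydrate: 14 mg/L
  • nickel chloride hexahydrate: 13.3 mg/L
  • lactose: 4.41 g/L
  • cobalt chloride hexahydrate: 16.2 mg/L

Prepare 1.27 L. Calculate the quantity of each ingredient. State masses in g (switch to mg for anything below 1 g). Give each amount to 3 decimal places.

Working volume: 1.27 L.
zinc sulfate heptahydrate: 30.6 mg/L × 1.27 L = 38.862 mg
pyridoxine hydrochloride: 5.41 mg/L × 1.27 L = 6.871 mg
ammonium sulfate: 1.7 g/L × 1.27 L = 2.159 g
copper sulfate pentahydrate: 14 mg/L × 1.27 L = 17.780 mg
nickel chloride hexahydrate: 13.3 mg/L × 1.27 L = 16.891 mg
lactose: 4.41 g/L × 1.27 L = 5.601 g
cobalt chloride hexahydrate: 16.2 mg/L × 1.27 L = 20.574 mg

zinc sulfate heptahydrate 38.862 mg; pyridoxine hydrochloride 6.871 mg; ammonium sulfate 2.159 g; copper sulfate pentahydrate 17.780 mg; nickel chloride hexahydrate 16.891 mg; lactose 5.601 g; cobalt chloride hexahydrate 20.574 mg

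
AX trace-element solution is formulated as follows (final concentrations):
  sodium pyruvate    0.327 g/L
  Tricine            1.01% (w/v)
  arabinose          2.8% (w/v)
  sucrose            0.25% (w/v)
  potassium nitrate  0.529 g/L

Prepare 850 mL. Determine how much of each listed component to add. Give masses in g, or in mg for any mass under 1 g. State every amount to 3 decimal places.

sodium pyruvate 277.950 mg; Tricine 8.585 g; arabinose 23.800 g; sucrose 2.125 g; potassium nitrate 449.650 mg

Scale factor relative to 1 L: 0.85.
sodium pyruvate: 0.327 g/L × 0.85 L = 0.27795 g = 277.950 mg
Tricine: 1.01% w/v = 10.1 g/L → 10.1 × 0.85 L = 8.585 g
arabinose: 2.8% w/v = 28 g/L → 28 × 0.85 L = 23.800 g
sucrose: 0.25% w/v = 2.5 g/L → 2.5 × 0.85 L = 2.125 g
potassium nitrate: 0.529 g/L × 0.85 L = 0.44965 g = 449.650 mg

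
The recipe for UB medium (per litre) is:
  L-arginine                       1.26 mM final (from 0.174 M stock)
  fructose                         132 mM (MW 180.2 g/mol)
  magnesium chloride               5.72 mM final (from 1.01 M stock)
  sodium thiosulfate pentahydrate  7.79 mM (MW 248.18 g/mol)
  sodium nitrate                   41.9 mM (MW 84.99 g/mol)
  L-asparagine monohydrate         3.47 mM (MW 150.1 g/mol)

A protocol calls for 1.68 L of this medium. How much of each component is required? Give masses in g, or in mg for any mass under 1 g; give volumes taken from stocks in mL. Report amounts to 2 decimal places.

Scale factor relative to 1 L: 1.68.
L-arginine: dilute stock: 1.26 mM × 1680 mL ÷ 174 mM = 12.17 mL
fructose: 132 mmol/L × 180.2 g/mol × 1.68 L ÷ 1000 = 39.96 g
magnesium chloride: V = C2·V2/C1 = 5.72 mM × 1680 mL ÷ 1010 mM = 9.51 mL
sodium thiosulfate pentahydrate: 7.79 mmol/L × 248.18 g/mol × 1.68 L ÷ 1000 = 3.25 g
sodium nitrate: 41.9 mmol/L × 84.99 g/mol × 1.68 L ÷ 1000 = 5.98 g
L-asparagine monohydrate: 3.47 mmol/L × 150.1 mg/mmol × 1.68 L = 875.02 mg

L-arginine 12.17 mL; fructose 39.96 g; magnesium chloride 9.51 mL; sodium thiosulfate pentahydrate 3.25 g; sodium nitrate 5.98 g; L-asparagine monohydrate 875.02 mg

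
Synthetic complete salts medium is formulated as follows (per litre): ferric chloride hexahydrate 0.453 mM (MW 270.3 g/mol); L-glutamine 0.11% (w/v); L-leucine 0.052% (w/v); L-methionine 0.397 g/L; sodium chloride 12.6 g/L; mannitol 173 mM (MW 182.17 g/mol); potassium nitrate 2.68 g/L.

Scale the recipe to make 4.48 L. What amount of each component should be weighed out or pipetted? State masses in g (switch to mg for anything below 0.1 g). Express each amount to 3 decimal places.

ferric chloride hexahydrate 0.549 g; L-glutamine 4.928 g; L-leucine 2.330 g; L-methionine 1.779 g; sodium chloride 56.448 g; mannitol 141.189 g; potassium nitrate 12.006 g

Scale factor relative to 1 L: 4.48.
ferric chloride hexahydrate: 0.453 mmol/L × 270.3 g/mol × 4.48 L ÷ 1000 = 0.549 g
L-glutamine: 0.11% w/v = 1.1 g/L → 1.1 × 4.48 L = 4.928 g
L-leucine: 0.052% w/v = 0.52 g/L → 0.52 × 4.48 L = 2.330 g
L-methionine: 0.397 g/L × 4.48 L = 1.779 g
sodium chloride: 12.6 g/L × 4.48 L = 56.448 g
mannitol: 173 mmol/L × 182.17 g/mol × 4.48 L ÷ 1000 = 141.189 g
potassium nitrate: 2.68 g/L × 4.48 L = 12.006 g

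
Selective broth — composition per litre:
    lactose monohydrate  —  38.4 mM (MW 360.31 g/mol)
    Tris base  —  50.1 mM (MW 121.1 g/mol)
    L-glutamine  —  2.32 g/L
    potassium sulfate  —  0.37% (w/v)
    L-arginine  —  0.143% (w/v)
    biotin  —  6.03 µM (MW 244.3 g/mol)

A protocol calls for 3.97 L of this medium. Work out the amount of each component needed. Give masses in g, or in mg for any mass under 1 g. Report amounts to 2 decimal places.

Working volume: 3.97 L.
lactose monohydrate: 38.4 mmol/L × 360.31 g/mol × 3.97 L ÷ 1000 = 54.93 g
Tris base: 50.1 mmol/L × 121.1 g/mol × 3.97 L ÷ 1000 = 24.09 g
L-glutamine: 2.32 g/L × 3.97 L = 9.21 g
potassium sulfate: 0.37 g per 100 mL × 3970 mL ÷ 100 = 14.69 g
L-arginine: 0.143% w/v = 1.43 g/L → 1.43 × 3.97 L = 5.68 g
biotin: 6.03 µmol/L × 244.3 g/mol × 3.97 L ÷ 1000 = 5.85 mg

lactose monohydrate 54.93 g; Tris base 24.09 g; L-glutamine 9.21 g; potassium sulfate 14.69 g; L-arginine 5.68 g; biotin 5.85 mg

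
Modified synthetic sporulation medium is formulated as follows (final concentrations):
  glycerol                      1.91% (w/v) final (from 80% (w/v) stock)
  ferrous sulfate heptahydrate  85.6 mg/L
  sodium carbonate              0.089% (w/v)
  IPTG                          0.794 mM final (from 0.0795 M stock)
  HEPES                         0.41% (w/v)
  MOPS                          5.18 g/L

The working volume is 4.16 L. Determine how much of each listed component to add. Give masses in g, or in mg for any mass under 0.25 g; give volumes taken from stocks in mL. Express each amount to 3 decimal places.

glycerol 99.320 mL; ferrous sulfate heptahydrate 0.356 g; sodium carbonate 3.702 g; IPTG 41.548 mL; HEPES 17.056 g; MOPS 21.549 g

Working volume: 4.16 L.
glycerol: C1V1 = C2V2 → 1.91% ÷ 80% × 4160 mL = 99.320 mL
ferrous sulfate heptahydrate: 85.6 mg/L × 4.16 L = 356.096 mg = 0.356 g
sodium carbonate: 0.089 g per 100 mL × 4160 mL ÷ 100 = 3.702 g
IPTG: C1V1 = C2V2 → 0.794 mM × 4160 mL ÷ 79.5 mM = 41.548 mL
HEPES: 0.41 g per 100 mL × 4160 mL ÷ 100 = 17.056 g
MOPS: 5.18 g/L × 4.16 L = 21.549 g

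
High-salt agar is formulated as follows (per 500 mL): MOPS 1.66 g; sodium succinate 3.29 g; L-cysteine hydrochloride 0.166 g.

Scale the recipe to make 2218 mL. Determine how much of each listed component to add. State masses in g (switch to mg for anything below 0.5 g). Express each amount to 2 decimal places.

MOPS 7.36 g; sodium succinate 14.59 g; L-cysteine hydrochloride 0.74 g

Ratio of target to recipe volume: 2218 / 500 = 4.436.
MOPS: 1.66 g × (2218 mL / 500 mL) = 7.36 g
sodium succinate: 3.29 g × (2218 mL / 500 mL) = 14.59 g
L-cysteine hydrochloride: 0.166 g × (2218 mL / 500 mL) = 0.74 g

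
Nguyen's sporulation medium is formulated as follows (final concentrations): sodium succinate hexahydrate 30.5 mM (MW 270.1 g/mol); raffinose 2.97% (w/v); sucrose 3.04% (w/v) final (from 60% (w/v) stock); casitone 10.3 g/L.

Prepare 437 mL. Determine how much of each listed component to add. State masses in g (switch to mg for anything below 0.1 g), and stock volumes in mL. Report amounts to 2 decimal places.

sodium succinate hexahydrate 3.60 g; raffinose 12.98 g; sucrose 22.14 mL; casitone 4.50 g

Working volume: 437 mL = 0.437 L.
sodium succinate hexahydrate: 30.5 mmol/L × 270.1 g/mol × 0.437 L ÷ 1000 = 3.60 g
raffinose: 2.97 g per 100 mL × 437 mL ÷ 100 = 12.98 g
sucrose: C1V1 = C2V2 → 3.04% ÷ 60% × 437 mL = 22.14 mL
casitone: 10.3 g/L × 0.437 L = 4.50 g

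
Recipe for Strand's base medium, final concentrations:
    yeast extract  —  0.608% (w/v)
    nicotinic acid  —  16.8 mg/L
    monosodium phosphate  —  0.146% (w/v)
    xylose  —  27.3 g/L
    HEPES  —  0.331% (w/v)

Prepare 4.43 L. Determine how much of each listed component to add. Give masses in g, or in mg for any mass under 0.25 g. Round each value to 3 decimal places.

yeast extract 26.934 g; nicotinic acid 74.424 mg; monosodium phosphate 6.468 g; xylose 120.939 g; HEPES 14.663 g

Working volume: 4.43 L.
yeast extract: 0.608% w/v = 6.08 g/L → 6.08 × 4.43 L = 26.934 g
nicotinic acid: 16.8 mg/L × 4.43 L = 74.424 mg
monosodium phosphate: 0.146% w/v = 1.46 g/L → 1.46 × 4.43 L = 6.468 g
xylose: 27.3 g/L × 4.43 L = 120.939 g
HEPES: 0.331 g per 100 mL × 4430 mL ÷ 100 = 14.663 g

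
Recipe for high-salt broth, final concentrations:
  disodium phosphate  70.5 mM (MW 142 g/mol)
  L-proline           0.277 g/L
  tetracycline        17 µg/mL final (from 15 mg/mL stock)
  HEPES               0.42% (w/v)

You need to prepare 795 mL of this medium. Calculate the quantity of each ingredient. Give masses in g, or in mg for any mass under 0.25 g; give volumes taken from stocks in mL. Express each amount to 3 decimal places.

Scale factor relative to 1 L: 0.795.
disodium phosphate: 70.5 mmol/L × 142 g/mol × 0.795 L ÷ 1000 = 7.959 g
L-proline: 0.277 g/L × 0.795 L = 0.220215 g = 220.215 mg
tetracycline: C1V1 = C2V2 → 17 µg/mL × 795 mL ÷ 15000 µg/mL = 0.901 mL
HEPES: 0.42% w/v = 4.2 g/L → 4.2 × 0.795 L = 3.339 g

disodium phosphate 7.959 g; L-proline 220.215 mg; tetracycline 0.901 mL; HEPES 3.339 g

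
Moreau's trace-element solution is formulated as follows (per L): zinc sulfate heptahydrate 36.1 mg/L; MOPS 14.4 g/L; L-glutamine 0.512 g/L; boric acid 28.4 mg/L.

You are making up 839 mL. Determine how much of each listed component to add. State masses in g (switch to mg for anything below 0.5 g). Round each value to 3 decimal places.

Working volume: 839 mL = 0.839 L.
zinc sulfate heptahydrate: 36.1 mg/L × 0.839 L = 30.288 mg
MOPS: 14.4 g/L × 0.839 L = 12.082 g
L-glutamine: 0.512 g/L × 0.839 L = 0.429568 g = 429.568 mg
boric acid: 28.4 mg/L × 0.839 L = 23.828 mg

zinc sulfate heptahydrate 30.288 mg; MOPS 12.082 g; L-glutamine 429.568 mg; boric acid 23.828 mg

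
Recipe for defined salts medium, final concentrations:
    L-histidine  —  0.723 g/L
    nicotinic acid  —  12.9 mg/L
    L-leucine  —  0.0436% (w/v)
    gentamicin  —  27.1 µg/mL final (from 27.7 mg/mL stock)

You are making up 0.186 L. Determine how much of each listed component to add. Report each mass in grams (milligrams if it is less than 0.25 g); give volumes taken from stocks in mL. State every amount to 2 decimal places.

L-histidine 134.48 mg; nicotinic acid 2.40 mg; L-leucine 81.10 mg; gentamicin 0.18 mL

Scale factor relative to 1 L: 0.186.
L-histidine: 0.723 g/L × 0.186 L = 0.134478 g = 134.48 mg
nicotinic acid: 12.9 mg/L × 0.186 L = 2.40 mg
L-leucine: 0.0436% w/v = 0.436 g/L → 0.436 × 0.186 L = 0.081096 g = 81.10 mg
gentamicin: dilute stock: 27.1 µg/mL × 186 mL ÷ 27700 µg/mL = 0.18 mL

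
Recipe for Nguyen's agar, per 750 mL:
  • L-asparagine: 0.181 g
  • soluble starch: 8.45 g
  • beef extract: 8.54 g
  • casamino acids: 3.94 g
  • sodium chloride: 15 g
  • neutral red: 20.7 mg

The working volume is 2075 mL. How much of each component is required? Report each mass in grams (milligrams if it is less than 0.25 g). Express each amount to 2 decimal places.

Scale factor = 2075 mL / 750 mL = 2.76667.
L-asparagine: 0.181 g × (2075 mL / 750 mL) = 0.50 g
soluble starch: 8.45 g × (2075 mL / 750 mL) = 23.38 g
beef extract: 8.54 g × (2075 mL / 750 mL) = 23.63 g
casamino acids: 3.94 g × (2075 mL / 750 mL) = 10.90 g
sodium chloride: 15 g × (2075 mL / 750 mL) = 41.50 g
neutral red: 20.7 mg × (2075 mL / 750 mL) = 57.27 mg

L-asparagine 0.50 g; soluble starch 23.38 g; beef extract 23.63 g; casamino acids 10.90 g; sodium chloride 41.50 g; neutral red 57.27 mg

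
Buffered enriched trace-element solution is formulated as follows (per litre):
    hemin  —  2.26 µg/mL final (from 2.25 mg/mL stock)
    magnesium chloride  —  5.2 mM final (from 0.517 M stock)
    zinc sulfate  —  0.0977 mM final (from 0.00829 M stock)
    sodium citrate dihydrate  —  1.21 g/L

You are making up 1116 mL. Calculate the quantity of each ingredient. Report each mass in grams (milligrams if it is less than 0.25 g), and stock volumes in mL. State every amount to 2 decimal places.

hemin 1.12 mL; magnesium chloride 11.22 mL; zinc sulfate 13.15 mL; sodium citrate dihydrate 1.35 g

Working volume: 1116 mL = 1.116 L.
hemin: dilute stock: 2.26 µg/mL × 1116 mL ÷ 2250 µg/mL = 1.12 mL
magnesium chloride: dilute stock: 5.2 mM × 1116 mL ÷ 517 mM = 11.22 mL
zinc sulfate: C1V1 = C2V2 → 0.0977 mM × 1116 mL ÷ 8.29 mM = 13.15 mL
sodium citrate dihydrate: 1.21 g/L × 1.116 L = 1.35 g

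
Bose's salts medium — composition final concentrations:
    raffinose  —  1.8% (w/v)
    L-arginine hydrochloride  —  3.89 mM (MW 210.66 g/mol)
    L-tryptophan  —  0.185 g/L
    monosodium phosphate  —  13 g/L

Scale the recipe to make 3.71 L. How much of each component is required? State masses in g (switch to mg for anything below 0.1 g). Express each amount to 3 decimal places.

Scale factor relative to 1 L: 3.71.
raffinose: 1.8 g per 100 mL × 3710 mL ÷ 100 = 66.780 g
L-arginine hydrochloride: 3.89 mmol/L × 210.66 g/mol × 3.71 L ÷ 1000 = 3.040 g
L-tryptophan: 0.185 g/L × 3.71 L = 0.686 g
monosodium phosphate: 13 g/L × 3.71 L = 48.230 g

raffinose 66.780 g; L-arginine hydrochloride 3.040 g; L-tryptophan 0.686 g; monosodium phosphate 48.230 g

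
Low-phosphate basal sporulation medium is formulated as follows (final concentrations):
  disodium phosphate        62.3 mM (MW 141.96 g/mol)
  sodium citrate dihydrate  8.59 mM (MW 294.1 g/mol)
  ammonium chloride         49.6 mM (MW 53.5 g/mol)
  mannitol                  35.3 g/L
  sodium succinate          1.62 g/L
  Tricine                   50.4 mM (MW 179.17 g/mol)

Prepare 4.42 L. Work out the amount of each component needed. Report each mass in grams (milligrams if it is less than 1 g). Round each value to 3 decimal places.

disodium phosphate 39.091 g; sodium citrate dihydrate 11.166 g; ammonium chloride 11.729 g; mannitol 156.026 g; sodium succinate 7.160 g; Tricine 39.913 g

Scale factor relative to 1 L: 4.42.
disodium phosphate: 62.3 mmol/L × 141.96 g/mol × 4.42 L ÷ 1000 = 39.091 g
sodium citrate dihydrate: 8.59 mmol/L × 294.1 g/mol × 4.42 L ÷ 1000 = 11.166 g
ammonium chloride: 49.6 mmol/L × 53.5 g/mol × 4.42 L ÷ 1000 = 11.729 g
mannitol: 35.3 g/L × 4.42 L = 156.026 g
sodium succinate: 1.62 g/L × 4.42 L = 7.160 g
Tricine: 50.4 mmol/L × 179.17 g/mol × 4.42 L ÷ 1000 = 39.913 g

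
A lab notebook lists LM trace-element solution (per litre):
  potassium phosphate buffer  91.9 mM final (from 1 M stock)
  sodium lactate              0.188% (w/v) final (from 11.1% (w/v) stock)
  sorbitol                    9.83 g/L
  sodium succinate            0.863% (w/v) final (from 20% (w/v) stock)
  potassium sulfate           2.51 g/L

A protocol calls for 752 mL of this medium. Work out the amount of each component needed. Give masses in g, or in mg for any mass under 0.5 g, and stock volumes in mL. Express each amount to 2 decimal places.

Target volume = 752 mL = 0.752 L.
potassium phosphate buffer: C1V1 = C2V2 → 91.9 mM × 752 mL ÷ 1000 mM = 69.11 mL
sodium lactate: V = C2·V2/C1 = 0.188% ÷ 11.1% × 752 mL = 12.74 mL
sorbitol: 9.83 g/L × 0.752 L = 7.39 g
sodium succinate: C1V1 = C2V2 → 0.863% ÷ 20% × 752 mL = 32.45 mL
potassium sulfate: 2.51 g/L × 0.752 L = 1.89 g

potassium phosphate buffer 69.11 mL; sodium lactate 12.74 mL; sorbitol 7.39 g; sodium succinate 32.45 mL; potassium sulfate 1.89 g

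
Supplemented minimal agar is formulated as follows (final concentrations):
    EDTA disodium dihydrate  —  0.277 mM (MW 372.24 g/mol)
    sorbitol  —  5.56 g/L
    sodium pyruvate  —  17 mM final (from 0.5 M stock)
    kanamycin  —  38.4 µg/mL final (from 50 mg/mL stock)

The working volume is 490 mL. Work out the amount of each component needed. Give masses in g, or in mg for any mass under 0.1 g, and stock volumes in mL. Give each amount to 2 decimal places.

Scale factor relative to 1 L: 0.49.
EDTA disodium dihydrate: 0.277 mmol/L × 372.24 mg/mmol × 0.49 L = 50.52 mg
sorbitol: 5.56 g/L × 0.49 L = 2.72 g
sodium pyruvate: C1V1 = C2V2 → 17 mM × 490 mL ÷ 500 mM = 16.66 mL
kanamycin: dilute stock: 38.4 µg/mL × 490 mL ÷ 50000 µg/mL = 0.38 mL

EDTA disodium dihydrate 50.52 mg; sorbitol 2.72 g; sodium pyruvate 16.66 mL; kanamycin 0.38 mL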